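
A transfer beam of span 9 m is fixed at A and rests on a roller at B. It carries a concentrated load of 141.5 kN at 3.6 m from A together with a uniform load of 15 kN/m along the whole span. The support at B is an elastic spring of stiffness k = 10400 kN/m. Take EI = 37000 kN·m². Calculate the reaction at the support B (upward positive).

R_B = 78.9 kN

Remove the prop at B; the released (primary) structure is a cantilever built in at A.
Deflection at B on the released cantilever, summing each load's contribution:
  point load 141.5 at a = 3.6: Pa²(3L − a)/(6EI) = 7152/EI
  UDL 15: wL⁴/(8EI) = 12302/EI
  δ_0 = 19454/EI
Tip deflection under a unit load at B: L³/(3EI) = 243/EI.
With EI = 37000 kN·m²: δ_0 = 0.52578 m and δ_{BB} = 0.006568 m/kN.
Compatibility — the spring shortens by R_B/k under the reaction it provides: δ_0 − R_B·δ_{BB} = R_B/k. With 1/k = 0.000096 m/kN, R_B = δ_0 / (δ_{BB} + 1/k) = 0.52578 / (0.006568 + 0.000096) = 78.9 kN.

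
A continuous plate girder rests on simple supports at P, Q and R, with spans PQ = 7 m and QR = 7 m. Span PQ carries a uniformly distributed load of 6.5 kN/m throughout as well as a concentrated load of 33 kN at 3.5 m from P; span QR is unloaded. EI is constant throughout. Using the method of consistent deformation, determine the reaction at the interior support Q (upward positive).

R_Q = 51.12 kN

Take M_Q as the redundant. Released structure: two simple spans PQ and QR with a hinge at Q.
Rotations at Q on the released spans (each span's end-slope, ×1/EI):
  span PQ: UDL 6.5: wL³/(24EI) = 92.9/EI
  span PQ: point load 33 at a = 3.5: Pab(L + a)/(6LEI) = 101.1/EI
  relative rotation θ_0 = (194 + 0)/EI = 194/EI
A unit hogging moment at Q produces rotation L₁/(3EI) + L₂/(3EI) = 4.667/EI.
Slope continuity at Q: θ_0 = M_Q·4.667/EI, so M_Q = 194/4.667 = 41.56 kN·m (hogging).
Span PQ, ΣM about P with M_Q applied at Q: R_Q^{PQ}·7 = 274.8 + 41.56, so R_Q^{PQ} = 45.19 kN and R_P = 78.5 − 45.19 = 33.31 kN.
Span QR, ΣM about R: R_Q^{QR}·7 = 0 + 41.56, so R_Q^{QR} = 5.938 kN and R_R = 0 − 5.938 = -5.938 kN.
R_Q = 45.19 + 5.938 = 51.12 kN.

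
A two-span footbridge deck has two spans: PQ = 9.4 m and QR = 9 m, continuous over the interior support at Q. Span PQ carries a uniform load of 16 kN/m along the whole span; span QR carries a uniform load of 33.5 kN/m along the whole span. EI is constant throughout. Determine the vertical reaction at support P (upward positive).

R_P = 47.95 kN

Release continuity at Q by inserting a hinge; the redundant is the internal moment M_Q. The primary structure is two simply-supported spans PQ and QR.
End slopes at the hinge Q, treating each span as simply supported:
  span PQ: UDL 16: wL³/(24EI) = 553.7/EI
  span QR: UDL 33.5: wL³/(24EI) = 1018/EI
  relative rotation θ_0 = (553.7 + 1018)/EI = 1571/EI
A unit hogging moment at Q produces rotation L₁/(3EI) + L₂/(3EI) = 6.133/EI.
Slope continuity at Q: θ_0 = M_Q·6.133/EI, so M_Q = 1571/6.133 = 256.2 kN·m (hogging).
Span PQ, ΣM about P with M_Q applied at Q: R_Q^{PQ}·9.4 = 706.9 + 256.2, so R_Q^{PQ} = 102.5 kN and R_P = 150.4 − 102.5 = 47.95 kN.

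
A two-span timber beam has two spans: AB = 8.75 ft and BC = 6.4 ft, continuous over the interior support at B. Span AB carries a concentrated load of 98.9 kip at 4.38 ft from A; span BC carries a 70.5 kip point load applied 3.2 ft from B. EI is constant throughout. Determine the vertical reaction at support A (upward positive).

R_A = 34.59 kip

Take M_B as the redundant. Released structure: two simple spans AB and BC with a hinge at B.
Discontinuity in slope at B on the released structure — sum the simple-span end rotations:
  span AB: point load 98.9 at a = 4.38: Pab(L + a)/(6LEI) = 473.4/EI
  span BC: point load 70.5 at a = 3.2: Pab(L + b)/(6LEI) = 180.5/EI
  relative rotation θ_0 = (473.4 + 180.5)/EI = 653.9/EI
A unit hogging moment at B produces rotation L₁/(3EI) + L₂/(3EI) = 5.05/EI.
Compatibility: M_B·(L₁+L₂)/(3EI) = θ_0, giving M_B = 129.5 kip·ft (hogging).
Span AB, ΣM about A with M_B applied at B: R_B^{AB}·8.75 = 433.2 + 129.5, so R_B^{AB} = 64.31 kip and R_A = 98.9 − 64.31 = 34.59 kip.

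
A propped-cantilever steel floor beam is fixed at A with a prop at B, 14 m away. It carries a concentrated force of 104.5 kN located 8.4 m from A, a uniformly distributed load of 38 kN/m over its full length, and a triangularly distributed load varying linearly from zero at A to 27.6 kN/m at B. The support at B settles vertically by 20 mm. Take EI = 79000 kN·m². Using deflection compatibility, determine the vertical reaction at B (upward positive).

Remove the prop at B; the released (primary) structure is a cantilever built in at A.
Primary-structure tip deflection at B by superposition:
  point load 104.5 at a = 8.4: Pa²(3L − a)/(6EI) = 41292/EI
  UDL 38: wL⁴/(8EI) = 182476/EI
  triangular load, peak 27.6 at the free end: 11w₀L⁴/(120EI) = 97192/EI
  δ_0 = 320960/EI
Flexibility coefficient — unit upward force at B: δ_{BB} = L³/(3EI) = 914.7/EI.
With EI = 79000 kN·m²: δ_0 = 4.0628 m and δ_{BB} = 0.011578 m/kN.
Compatibility — the beam at B must follow the support down by 0.02 m: δ_0 − R_B·δ_{BB} = 0.02, so R_B = (4.0628 − 0.02)/0.011578 = 349.2 kN.

R_B = 349.2 kN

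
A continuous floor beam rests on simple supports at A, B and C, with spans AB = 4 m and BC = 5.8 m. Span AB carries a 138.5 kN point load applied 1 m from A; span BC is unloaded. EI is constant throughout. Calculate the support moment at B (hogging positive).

Release continuity at B by inserting a hinge; the redundant is the internal moment M_B. The primary structure is two simply-supported spans AB and BC.
Rotations at B on the released spans (each span's end-slope, ×1/EI):
  span AB: point load 138.5 at a = 1: Pab(L + a)/(6LEI) = 86.56/EI
  relative rotation θ_0 = (86.56 + 0)/EI = 86.56/EI
A unit hogging moment at B produces rotation L₁/(3EI) + L₂/(3EI) = 3.267/EI.
Slope continuity at B: θ_0 = M_B·3.267/EI, so M_B = 86.56/3.267 = 26.5 kN·m (hogging).

M_B = 26.5 kN·m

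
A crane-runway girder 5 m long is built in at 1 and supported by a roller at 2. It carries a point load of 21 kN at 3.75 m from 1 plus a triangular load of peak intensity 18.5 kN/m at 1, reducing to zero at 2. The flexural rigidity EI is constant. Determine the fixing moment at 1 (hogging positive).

M_1 = 43.14 kN·m

Choose R_2 as the redundant. The primary structure is the cantilever fixed at 1.
Downward deflection at the released point 2 due to the loads:
  point load 21 at a = 3.75: Pa²(3L − a)/(6EI) = 553.7/EI
  triangular load, peak 18.5 at the fixed end: w₀L⁴/(30EI) = 385.4/EI
  δ_0 = 939.1/EI
Tip deflection under a unit load at 2: L³/(3EI) = 41.67/EI.
Compatibility at 2: δ_0 − R_2·δ_{22} = 0, so R_2 = 939.1/41.67 = 22.54 kN.
Moment equilibrium about 1: M_1 = Σ(load moments about 1) − R_2·L = 155.8 − 22.54×5 = 43.14 kN·m.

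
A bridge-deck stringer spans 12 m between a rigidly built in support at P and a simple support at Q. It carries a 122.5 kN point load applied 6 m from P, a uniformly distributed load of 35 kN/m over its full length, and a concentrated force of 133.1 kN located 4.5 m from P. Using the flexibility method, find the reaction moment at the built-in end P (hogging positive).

M_P = 1210 kN·m

Choose R_Q as the redundant. The primary structure is the cantilever fixed at P.
Free-end deflection of the primary structure under the applied loading (downward +):
  point load 122.5 at a = 6: Pa²(3L − a)/(6EI) = 22050/EI
  UDL 35: wL⁴/(8EI) = 90720/EI
  point load 133.1 at a = 4.5: Pa²(3L − a)/(6EI) = 14150/EI
  δ_0 = 126920/EI
Flexibility coefficient — unit upward force at Q: δ_{QQ} = L³/(3EI) = 576/EI.
The prop prevents deflection at Q: R_Q = δ_0/δ_{QQ} = 126920/576 = 220.3 kN.
Moment equilibrium about P: M_P = Σ(load moments about P) − R_Q·L = 3854 − 220.3×12 = 1210 kN·m.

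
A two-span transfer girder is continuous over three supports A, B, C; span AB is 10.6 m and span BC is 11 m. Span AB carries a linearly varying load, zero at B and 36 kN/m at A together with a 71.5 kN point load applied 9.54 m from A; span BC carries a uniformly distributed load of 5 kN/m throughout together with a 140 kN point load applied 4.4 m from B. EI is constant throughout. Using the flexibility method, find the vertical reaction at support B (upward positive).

R_B = 301.8 kN

Insert a hinge at B; M_B is the redundant, and each span becomes simply supported.
End slopes at the hinge B, treating each span as simply supported:
  span AB: triangular load, peak 36: 7w₀L³/(360EI) = 833.7/EI
  span AB: point load 71.5 at a = 9.54: Pab(L + a)/(6LEI) = 229/EI
  span BC: UDL 5: wL³/(24EI) = 277.3/EI
  span BC: point load 140 at a = 4.4: Pab(L + b)/(6LEI) = 1084/EI
  relative rotation θ_0 = (1063 + 1361)/EI = 2424/EI
A unit hogging moment at B produces rotation L₁/(3EI) + L₂/(3EI) = 7.2/EI.
Compatibility: M_B·(L₁+L₂)/(3EI) = θ_0, giving M_B = 336.7 kN·m (hogging).
Span AB, ΣM about A with M_B applied at B: R_B^{AB}·10.6 = 1356 + 336.7, so R_B^{AB} = 159.7 kN and R_A = 262.3 − 159.7 = 102.6 kN.
Span BC, ΣM about C: R_B^{BC}·11 = 1226 + 336.7, so R_B^{BC} = 142.1 kN and R_C = 195 − 142.1 = 52.89 kN.
R_B = 159.7 + 142.1 = 301.8 kN.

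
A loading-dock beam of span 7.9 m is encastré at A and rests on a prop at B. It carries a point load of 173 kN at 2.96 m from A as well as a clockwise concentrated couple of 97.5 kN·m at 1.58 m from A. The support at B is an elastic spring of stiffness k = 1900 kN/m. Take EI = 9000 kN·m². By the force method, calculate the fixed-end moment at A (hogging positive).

M_A = 313.6 kN·m

Release the roller at B. Primary structure: cantilever fixed at A.
Downward deflection at the released point B due to the loads:
  point load 173 at a = 2.96: Pa²(3L − a)/(6EI) = 5239/EI
  clockwise couple 97.5 at a = 1.58: M₀a(2L − a)/(2EI) = 1095/EI
  δ_0 = 6335/EI
Tip deflection under a unit load at B: L³/(3EI) = 164.3/EI.
With EI = 9000 kN·m²: δ_0 = 0.70386 m and δ_{BB} = 0.018261 m/kN.
Compatibility — the spring shortens by R_B/k under the reaction it provides: δ_0 − R_B·δ_{BB} = R_B/k. With 1/k = 0.000526 m/kN, R_B = δ_0 / (δ_{BB} + 1/k) = 0.70386 / (0.018261 + 0.000526) = 37.47 kN.
Moment equilibrium about A: M_A = Σ(load moments about A) − R_B·L = 609.6 − 37.47×7.9 = 313.6 kN·m.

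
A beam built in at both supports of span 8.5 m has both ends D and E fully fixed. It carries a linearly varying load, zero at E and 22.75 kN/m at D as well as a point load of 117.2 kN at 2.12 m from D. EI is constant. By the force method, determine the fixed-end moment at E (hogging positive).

Take the two fixed-end moments M_D, M_E as redundants; the released structure is the simple span DE.
Simple-span end rotations at D and E under the given loads:
  at D: triangular load, peak 22.75: w₀L³/(45EI) = 310.5/EI
  at E: triangular load, peak 22.75: 7w₀L³/(360EI) = 271.7/EI
  at D: point load 117.2 at a = 2.12: Pab(L + b)/(6LEI) = 462.5/EI
  at E: point load 117.2 at a = 2.12: Pab(L + a)/(6LEI) = 330.1/EI
  θ_D0 = 773/EI,  θ_E0 = 601.8/EI
Flexibility coefficients: a unit moment at one end gives L/(3EI) there and L/(6EI) at the far end, so f₁₁ = f₂₂ = 2.833/EI and f₁₂ = f₂₁ = 1.417/EI.
Compatibility — zero rotation at each built-in end:
  2.833 M_D + 1.417 M_E = 773
  1.417 M_D + 2.833 M_E = 601.8
Solving the pair gives M_D = 222.2 kN·m and M_E = 101.3 kN·m (hogging).

M_E = 101.3 kN·m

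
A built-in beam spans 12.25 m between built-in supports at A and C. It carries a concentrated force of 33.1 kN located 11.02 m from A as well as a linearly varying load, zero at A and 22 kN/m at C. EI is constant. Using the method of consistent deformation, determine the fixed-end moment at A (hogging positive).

Release both end moments; the primary structure is a simply-supported span AC with redundants M_A and M_C.
Simple-span end rotations at A and C under the given loads:
  at A: point load 33.1 at a = 11.02: Pab(L + b)/(6LEI) = 82.28/EI
  at C: point load 33.1 at a = 11.02: Pab(L + a)/(6LEI) = 142/EI
  at A: triangular load, peak 22: 7w₀L³/(360EI) = 786.4/EI
  at C: triangular load, peak 22: w₀L³/(45EI) = 898.7/EI
  θ_A0 = 868.7/EI,  θ_C0 = 1041/EI
Flexibility coefficients: a unit moment at one end gives L/(3EI) there and L/(6EI) at the far end, so f₁₁ = f₂₂ = 4.083/EI and f₁₂ = f₂₁ = 2.042/EI.
Compatibility — zero rotation at each built-in end:
  4.083 M_A + 2.042 M_C = 868.7
  2.042 M_A + 4.083 M_C = 1041
Solving the pair gives M_A = 113.7 kN·m and M_C = 198 kN·m (hogging).

M_A = 113.7 kN·m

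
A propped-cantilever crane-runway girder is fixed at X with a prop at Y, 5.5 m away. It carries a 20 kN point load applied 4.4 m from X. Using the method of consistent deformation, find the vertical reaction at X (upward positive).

Take the reaction at Y as the redundant and release it; the primary structure is a cantilever fixed at X.
Deflection at Y on the released cantilever, summing each load's contribution:
  point load 20 at a = 4.4: Pa²(3L − a)/(6EI) = 780.9/EI
Tip deflection under a unit load at Y: L³/(3EI) = 55.46/EI.
The prop prevents deflection at Y: R_Y = δ_0/δ_{YY} = 780.9/55.46 = 14.08 kN.
Vertical equilibrium: R_X = ΣP − R_Y = 20 − 14.08 = 5.92 kN.

R_X = 5.92 kN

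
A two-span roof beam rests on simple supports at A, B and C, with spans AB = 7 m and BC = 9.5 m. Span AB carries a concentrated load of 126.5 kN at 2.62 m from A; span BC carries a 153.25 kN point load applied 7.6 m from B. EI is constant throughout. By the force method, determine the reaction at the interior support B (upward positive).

Insert a hinge at B; M_B is the redundant, and each span becomes simply supported.
Rotations at B on the released spans (each span's end-slope, ×1/EI):
  span AB: point load 126.5 at a = 2.62: Pab(L + a)/(6LEI) = 332.5/EI
  span BC: point load 153.25 at a = 7.6: Pab(L + b)/(6LEI) = 442.6/EI
  relative rotation θ_0 = (332.5 + 442.6)/EI = 775.1/EI
A unit hogging moment at B produces rotation L₁/(3EI) + L₂/(3EI) = 5.5/EI.
Compatibility: M_B·(L₁+L₂)/(3EI) = θ_0, giving M_B = 140.9 kN·m (hogging).
Span AB, ΣM about A with M_B applied at B: R_B^{AB}·7 = 331.4 + 140.9, so R_B^{AB} = 67.48 kN and R_A = 126.5 − 67.48 = 59.02 kN.
Span BC, ΣM about C: R_B^{BC}·9.5 = 291.2 + 140.9, so R_B^{BC} = 45.48 kN and R_C = 153.2 − 45.48 = 107.8 kN.
R_B = 67.48 + 45.48 = 113 kN.

R_B = 113 kN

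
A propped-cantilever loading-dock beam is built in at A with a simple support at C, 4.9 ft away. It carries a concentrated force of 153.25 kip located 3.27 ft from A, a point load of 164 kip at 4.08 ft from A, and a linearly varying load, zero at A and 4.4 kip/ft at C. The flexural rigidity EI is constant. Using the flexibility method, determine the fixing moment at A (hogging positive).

M_A = 182.6 kip·ft

Choose R_C as the redundant. The primary structure is the cantilever fixed at A.
Downward deflection at the released point C due to the loads:
  point load 153.25 at a = 3.27: Pa²(3L − a)/(6EI) = 3122/EI
  point load 164 at a = 4.08: Pa²(3L − a)/(6EI) = 4832/EI
  triangular load, peak 4.4 at the free end: 11w₀L⁴/(120EI) = 232.5/EI
  δ_0 = 8186/EI
Flexibility coefficient — unit upward force at C: δ_{CC} = L³/(3EI) = 39.22/EI.
The prop prevents deflection at C: R_C = δ_0/δ_{CC} = 8186/39.22 = 208.7 kip.
Moment equilibrium about A: M_A = Σ(load moments about A) − R_C·L = 1205 − 208.7×4.9 = 182.6 kip·ft.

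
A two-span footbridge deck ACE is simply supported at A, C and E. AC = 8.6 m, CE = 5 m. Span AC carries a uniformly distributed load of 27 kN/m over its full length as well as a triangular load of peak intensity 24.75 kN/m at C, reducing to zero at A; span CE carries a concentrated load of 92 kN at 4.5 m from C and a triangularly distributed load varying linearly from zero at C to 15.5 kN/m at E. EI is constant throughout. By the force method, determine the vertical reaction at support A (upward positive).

Insert a hinge at C; M_C is the redundant, and each span becomes simply supported.
End slopes at the hinge C, treating each span as simply supported:
  span AC: UDL 27: wL³/(24EI) = 715.6/EI
  span AC: triangular load, peak 24.75: w₀L³/(45EI) = 349.8/EI
  span CE: point load 92 at a = 4.5: Pab(L + b)/(6LEI) = 37.95/EI
  span CE: triangular load, peak 15.5: 7w₀L³/(360EI) = 37.67/EI
  relative rotation θ_0 = (1065 + 75.62)/EI = 1141/EI
A unit hogging moment at C produces rotation L₁/(3EI) + L₂/(3EI) = 4.533/EI.
Compatibility: M_C·(L₁+L₂)/(3EI) = θ_0, giving M_C = 251.7 kN·m (hogging).
Span AC, ΣM about A with M_C applied at C: R_C^{AC}·8.6 = 1609 + 251.7, so R_C^{AC} = 216.3 kN and R_A = 338.6 − 216.3 = 122.3 kN.

R_A = 122.3 kN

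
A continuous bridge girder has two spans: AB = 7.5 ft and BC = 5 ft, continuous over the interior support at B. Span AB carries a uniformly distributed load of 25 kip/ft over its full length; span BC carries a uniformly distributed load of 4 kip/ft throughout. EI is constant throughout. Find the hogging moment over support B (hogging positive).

Insert a hinge at B; M_B is the redundant, and each span becomes simply supported.
Rotations at B on the released spans (each span's end-slope, ×1/EI):
  span AB: UDL 25: wL³/(24EI) = 439.5/EI
  span BC: UDL 4: wL³/(24EI) = 20.83/EI
  relative rotation θ_0 = (439.5 + 20.83)/EI = 460.3/EI
A unit hogging moment at B produces rotation L₁/(3EI) + L₂/(3EI) = 4.167/EI.
Compatibility: M_B·(L₁+L₂)/(3EI) = θ_0, giving M_B = 110.5 kip·ft (hogging).

M_B = 110.5 kip·ft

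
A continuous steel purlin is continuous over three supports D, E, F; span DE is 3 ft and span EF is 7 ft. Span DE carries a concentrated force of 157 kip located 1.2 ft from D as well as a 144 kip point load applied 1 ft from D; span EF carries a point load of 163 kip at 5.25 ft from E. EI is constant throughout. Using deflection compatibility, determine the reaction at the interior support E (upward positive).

Take M_E as the redundant. Released structure: two simple spans DE and EF with a hinge at E.
Rotations at E on the released spans (each span's end-slope, ×1/EI):
  span DE: point load 157 at a = 1.2: Pab(L + a)/(6LEI) = 79.13/EI
  span DE: point load 144 at a = 1: Pab(L + a)/(6LEI) = 64/EI
  span EF: point load 163 at a = 5.25: Pab(L + b)/(6LEI) = 312/EI
  relative rotation θ_0 = (143.1 + 312)/EI = 455.1/EI
A unit hogging moment at E produces rotation L₁/(3EI) + L₂/(3EI) = 3.333/EI.
Slope continuity at E: θ_0 = M_E·3.333/EI, so M_E = 455.1/3.333 = 136.5 kip·ft (hogging).
Span DE, ΣM about D with M_E applied at E: R_E^{DE}·3 = 332.4 + 136.5, so R_E^{DE} = 156.3 kip and R_D = 301 − 156.3 = 144.7 kip.
Span EF, ΣM about F: R_E^{EF}·7 = 285.2 + 136.5, so R_E^{EF} = 60.26 kip and R_F = 163 − 60.26 = 102.7 kip.
R_E = 156.3 + 60.26 = 216.6 kip.

R_E = 216.6 kip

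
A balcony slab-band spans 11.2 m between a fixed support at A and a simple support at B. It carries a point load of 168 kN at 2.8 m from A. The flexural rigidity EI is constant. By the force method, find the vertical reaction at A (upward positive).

R_A = 153.6 kN

Take the reaction at B as the redundant and release it; the primary structure is a cantilever fixed at A.
Primary-structure tip deflection at B by superposition:
  point load 168 at a = 2.8: Pa²(3L − a)/(6EI) = 6761/EI
Tip deflection under a unit load at B: L³/(3EI) = 468.3/EI.
Compatibility at B: δ_0 − R_B·δ_{BB} = 0, so R_B = 6761/468.3 = 14.44 kN.
Vertical equilibrium: R_A = ΣP − R_B = 168 − 14.44 = 153.6 kN.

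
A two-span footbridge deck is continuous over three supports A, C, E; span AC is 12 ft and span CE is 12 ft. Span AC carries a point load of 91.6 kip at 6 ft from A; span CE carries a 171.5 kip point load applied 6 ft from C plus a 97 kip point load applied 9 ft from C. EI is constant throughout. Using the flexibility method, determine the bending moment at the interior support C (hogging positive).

M_C = 364.2 kip·ft

Take M_C as the redundant. Released structure: two simple spans AC and CE with a hinge at C.
Rotations at C on the released spans (each span's end-slope, ×1/EI):
  span AC: point load 91.6 at a = 6: Pab(L + a)/(6LEI) = 824.4/EI
  span CE: point load 171.5 at a = 6: Pab(L + b)/(6LEI) = 1544/EI
  span CE: point load 97 at a = 9: Pab(L + b)/(6LEI) = 545.6/EI
  relative rotation θ_0 = (824.4 + 2089)/EI = 2914/EI
A unit hogging moment at C produces rotation L₁/(3EI) + L₂/(3EI) = 8/EI.
Slope continuity at C: θ_0 = M_C·8/EI, so M_C = 2914/8 = 364.2 kip·ft (hogging).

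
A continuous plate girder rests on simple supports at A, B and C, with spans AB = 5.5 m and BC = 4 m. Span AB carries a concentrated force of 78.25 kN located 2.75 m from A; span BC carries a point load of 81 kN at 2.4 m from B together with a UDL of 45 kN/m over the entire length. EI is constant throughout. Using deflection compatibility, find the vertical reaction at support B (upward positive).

R_B = 208 kN

Take M_B as the redundant. Released structure: two simple spans AB and BC with a hinge at B.
Rotations at B on the released spans (each span's end-slope, ×1/EI):
  span AB: point load 78.25 at a = 2.75: Pab(L + a)/(6LEI) = 147.9/EI
  span BC: point load 81 at a = 2.4: Pab(L + b)/(6LEI) = 72.58/EI
  span BC: UDL 45: wL³/(24EI) = 120/EI
  relative rotation θ_0 = (147.9 + 192.6)/EI = 340.5/EI
A unit hogging moment at B produces rotation L₁/(3EI) + L₂/(3EI) = 3.167/EI.
Compatibility: M_B·(L₁+L₂)/(3EI) = θ_0, giving M_B = 107.5 kN·m (hogging).
Span AB, ΣM about A with M_B applied at B: R_B^{AB}·5.5 = 215.2 + 107.5, so R_B^{AB} = 58.68 kN and R_A = 78.25 − 58.68 = 19.57 kN.
Span BC, ΣM about C: R_B^{BC}·4 = 489.6 + 107.5, so R_B^{BC} = 149.3 kN and R_C = 261 − 149.3 = 111.7 kN.
R_B = 58.68 + 149.3 = 208 kN.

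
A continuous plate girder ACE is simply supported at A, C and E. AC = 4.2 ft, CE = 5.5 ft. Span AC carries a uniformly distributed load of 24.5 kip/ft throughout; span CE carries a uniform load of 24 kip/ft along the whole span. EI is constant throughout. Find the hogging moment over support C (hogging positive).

M_C = 74.85 kip·ft

Release continuity at C by inserting a hinge; the redundant is the internal moment M_C. The primary structure is two simply-supported spans AC and CE.
Discontinuity in slope at C on the released structure — sum the simple-span end rotations:
  span AC: UDL 24.5: wL³/(24EI) = 75.63/EI
  span CE: UDL 24: wL³/(24EI) = 166.4/EI
  relative rotation θ_0 = (75.63 + 166.4)/EI = 242/EI
A unit hogging moment at C produces rotation L₁/(3EI) + L₂/(3EI) = 3.233/EI.
Slope continuity at C: θ_0 = M_C·3.233/EI, so M_C = 242/3.233 = 74.85 kip·ft (hogging).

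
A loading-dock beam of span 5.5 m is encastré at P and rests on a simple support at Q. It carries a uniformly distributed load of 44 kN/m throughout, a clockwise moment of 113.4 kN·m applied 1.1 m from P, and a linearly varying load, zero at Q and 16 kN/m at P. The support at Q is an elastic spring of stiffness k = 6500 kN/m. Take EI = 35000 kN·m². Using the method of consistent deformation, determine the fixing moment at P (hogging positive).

M_P = 304.7 kN·m

Release the roller at Q. Primary structure: cantilever fixed at P.
Deflection at Q on the released cantilever, summing each load's contribution:
  UDL 44: wL⁴/(8EI) = 5033/EI
  clockwise couple 113.4 at a = 1.1: M₀a(2L − a)/(2EI) = 617.5/EI
  triangular load, peak 16 at the fixed end: w₀L⁴/(30EI) = 488/EI
  δ_0 = 6138/EI
Flexibility coefficient — unit upward force at Q: δ_{QQ} = L³/(3EI) = 55.46/EI.
With EI = 35000 kN·m²: δ_0 = 0.17538 m and δ_{QQ} = 0.001585 m/kN.
Compatibility — the spring shortens by R_Q/k under the reaction it provides: δ_0 − R_Q·δ_{QQ} = R_Q/k. With 1/k = 0.000154 m/kN, R_Q = δ_0 / (δ_{QQ} + 1/k) = 0.17538 / (0.001585 + 0.000154) = 100.9 kN.
Moment equilibrium about P: M_P = Σ(load moments about P) − R_Q·L = 859.6 − 100.9×5.5 = 304.7 kN·m.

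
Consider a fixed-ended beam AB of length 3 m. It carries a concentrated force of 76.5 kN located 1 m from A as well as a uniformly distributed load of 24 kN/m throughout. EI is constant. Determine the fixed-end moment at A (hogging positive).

M_A = 52 kN·m

Release both end moments; the primary structure is a simply-supported span AB with redundants M_A and M_B.
On the primary (simply-supported) span, the end slopes from the loading are:
  at A: point load 76.5 at a = 1: Pab(L + b)/(6LEI) = 42.5/EI
  at B: point load 76.5 at a = 1: Pab(L + a)/(6LEI) = 34/EI
  at A: UDL 24: wL³/(24EI) = 27/EI
  at B: UDL 24: wL³/(24EI) = 27/EI
  θ_A0 = 69.5/EI,  θ_B0 = 61/EI
Flexibility coefficients: a unit moment at one end gives L/(3EI) there and L/(6EI) at the far end, so f₁₁ = f₂₂ = 1/EI and f₁₂ = f₂₁ = 0.5/EI.
Compatibility — zero rotation at each built-in end:
  1 M_A + 0.5 M_B = 69.5
  0.5 M_A + 1 M_B = 61
Solving the pair gives M_A = 52 kN·m and M_B = 35 kN·m (hogging).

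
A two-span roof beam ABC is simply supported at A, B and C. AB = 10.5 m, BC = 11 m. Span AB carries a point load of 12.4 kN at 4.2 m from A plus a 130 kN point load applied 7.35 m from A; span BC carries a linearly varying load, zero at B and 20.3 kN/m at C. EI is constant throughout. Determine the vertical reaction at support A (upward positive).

R_A = 27.11 kN

Insert a hinge at B; M_B is the redundant, and each span becomes simply supported.
Discontinuity in slope at B on the released structure — sum the simple-span end rotations:
  span AB: point load 12.4 at a = 4.2: Pab(L + a)/(6LEI) = 76.56/EI
  span AB: point load 130 at a = 7.35: Pab(L + a)/(6LEI) = 852.8/EI
  span BC: triangular load, peak 20.3: 7w₀L³/(360EI) = 525.4/EI
  relative rotation θ_0 = (929.3 + 525.4)/EI = 1455/EI
A unit hogging moment at B produces rotation L₁/(3EI) + L₂/(3EI) = 7.167/EI.
Slope continuity at B: θ_0 = M_B·7.167/EI, so M_B = 1455/7.167 = 203 kN·m (hogging).
Span AB, ΣM about A with M_B applied at B: R_B^{AB}·10.5 = 1008 + 203, so R_B^{AB} = 115.3 kN and R_A = 142.4 − 115.3 = 27.11 kN.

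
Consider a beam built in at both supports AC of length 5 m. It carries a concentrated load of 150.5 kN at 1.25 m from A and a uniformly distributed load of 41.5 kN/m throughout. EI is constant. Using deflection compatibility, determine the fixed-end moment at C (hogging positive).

M_C = 121.7 kN·m

Take the two fixed-end moments M_A, M_C as redundants; the released structure is the simple span AC.
End rotations of the released simple span under the applied load (×1/EI):
  at A: point load 150.5 at a = 1.25: Pab(L + b)/(6LEI) = 205.8/EI
  at C: point load 150.5 at a = 1.25: Pab(L + a)/(6LEI) = 147/EI
  at A: UDL 41.5: wL³/(24EI) = 216.1/EI
  at C: UDL 41.5: wL³/(24EI) = 216.1/EI
  θ_A0 = 421.9/EI,  θ_C0 = 363.1/EI
Flexibility coefficients: a unit moment at one end gives L/(3EI) there and L/(6EI) at the far end, so f₁₁ = f₂₂ = 1.667/EI and f₁₂ = f₂₁ = 0.8333/EI.
Compatibility — zero rotation at each built-in end:
  1.667 M_A + 0.8333 M_C = 421.9
  0.8333 M_A + 1.667 M_C = 363.1
Solving the pair gives M_A = 192.3 kN·m and M_C = 121.7 kN·m (hogging).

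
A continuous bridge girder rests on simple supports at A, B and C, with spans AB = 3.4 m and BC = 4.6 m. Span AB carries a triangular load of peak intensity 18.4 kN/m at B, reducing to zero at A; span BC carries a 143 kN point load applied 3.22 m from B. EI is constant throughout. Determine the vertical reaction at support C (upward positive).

R_C = 87.57 kN

Release continuity at B by inserting a hinge; the redundant is the internal moment M_B. The primary structure is two simply-supported spans AB and BC.
Rotations at B on the released spans (each span's end-slope, ×1/EI):
  span AB: triangular load, peak 18.4: w₀L³/(45EI) = 16.07/EI
  span BC: point load 143 at a = 3.22: Pab(L + b)/(6LEI) = 137.7/EI
  relative rotation θ_0 = (16.07 + 137.7)/EI = 153.7/EI
A unit hogging moment at B produces rotation L₁/(3EI) + L₂/(3EI) = 2.667/EI.
Compatibility: M_B·(L₁+L₂)/(3EI) = θ_0, giving M_B = 57.66 kN·m (hogging).
Span BC, ΣM about C: R_B^{BC}·4.6 = 197.3 + 57.66, so R_B^{BC} = 55.43 kN and R_C = 143 − 55.43 = 87.57 kN.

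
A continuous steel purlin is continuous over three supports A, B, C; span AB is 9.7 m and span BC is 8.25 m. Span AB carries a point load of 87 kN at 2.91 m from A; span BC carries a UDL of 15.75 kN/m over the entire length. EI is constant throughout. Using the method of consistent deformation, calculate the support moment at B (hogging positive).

M_B = 123.8 kN·m

Take M_B as the redundant. Released structure: two simple spans AB and BC with a hinge at B.
Discontinuity in slope at B on the released structure — sum the simple-span end rotations:
  span AB: point load 87 at a = 2.91: Pab(L + a)/(6LEI) = 372.5/EI
  span BC: UDL 15.75: wL³/(24EI) = 368.5/EI
  relative rotation θ_0 = (372.5 + 368.5)/EI = 740.9/EI
A unit hogging moment at B produces rotation L₁/(3EI) + L₂/(3EI) = 5.983/EI.
Compatibility: M_B·(L₁+L₂)/(3EI) = θ_0, giving M_B = 123.8 kN·m (hogging).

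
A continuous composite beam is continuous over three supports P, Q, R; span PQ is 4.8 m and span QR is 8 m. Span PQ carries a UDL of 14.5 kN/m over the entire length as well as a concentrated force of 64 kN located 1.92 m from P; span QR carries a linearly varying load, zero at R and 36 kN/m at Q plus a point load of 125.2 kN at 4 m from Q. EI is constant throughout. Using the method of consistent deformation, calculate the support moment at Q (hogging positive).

M_Q = 248.4 kN·m

Take M_Q as the redundant. Released structure: two simple spans PQ and QR with a hinge at Q.
Rotations at Q on the released spans (each span's end-slope, ×1/EI):
  span PQ: UDL 14.5: wL³/(24EI) = 66.82/EI
  span PQ: point load 64 at a = 1.92: Pab(L + a)/(6LEI) = 82.58/EI
  span QR: triangular load, peak 36: w₀L³/(45EI) = 409.6/EI
  span QR: point load 125.2 at a = 4: Pab(L + b)/(6LEI) = 500.8/EI
  relative rotation θ_0 = (149.4 + 910.4)/EI = 1060/EI
A unit hogging moment at Q produces rotation L₁/(3EI) + L₂/(3EI) = 4.267/EI.
Slope continuity at Q: θ_0 = M_Q·4.267/EI, so M_Q = 1060/4.267 = 248.4 kN·m (hogging).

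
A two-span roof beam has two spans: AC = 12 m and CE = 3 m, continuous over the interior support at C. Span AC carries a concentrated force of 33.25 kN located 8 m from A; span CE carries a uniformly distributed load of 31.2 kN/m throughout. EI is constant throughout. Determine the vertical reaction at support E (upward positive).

R_E = 24.76 kN

Release continuity at C by inserting a hinge; the redundant is the internal moment M_C. The primary structure is two simply-supported spans AC and CE.
Discontinuity in slope at C on the released structure — sum the simple-span end rotations:
  span AC: point load 33.25 at a = 8: Pab(L + a)/(6LEI) = 295.6/EI
  span CE: UDL 31.2: wL³/(24EI) = 35.1/EI
  relative rotation θ_0 = (295.6 + 35.1)/EI = 330.7/EI
A unit hogging moment at C produces rotation L₁/(3EI) + L₂/(3EI) = 5/EI.
Slope continuity at C: θ_0 = M_C·5/EI, so M_C = 330.7/5 = 66.13 kN·m (hogging).
Span CE, ΣM about E: R_C^{CE}·3 = 140.4 + 66.13, so R_C^{CE} = 68.84 kN and R_E = 93.6 − 68.84 = 24.76 kN.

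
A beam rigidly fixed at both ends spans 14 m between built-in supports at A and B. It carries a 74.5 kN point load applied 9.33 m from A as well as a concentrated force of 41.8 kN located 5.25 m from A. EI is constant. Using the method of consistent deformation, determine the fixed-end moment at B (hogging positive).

M_B = 206 kN·m

Take the two fixed-end moments M_A, M_B as redundants; the released structure is the simple span AB.
On the primary (simply-supported) span, the end slopes from the loading are:
  at A: point load 74.5 at a = 9.33: Pab(L + b)/(6LEI) = 721.5/EI
  at B: point load 74.5 at a = 9.33: Pab(L + a)/(6LEI) = 901.6/EI
  at A: point load 41.8 at a = 5.25: Pab(L + b)/(6LEI) = 520.1/EI
  at B: point load 41.8 at a = 5.25: Pab(L + a)/(6LEI) = 440/EI
  θ_A0 = 1242/EI,  θ_B0 = 1342/EI
Flexibility coefficients: a unit moment at one end gives L/(3EI) there and L/(6EI) at the far end, so f₁₁ = f₂₂ = 4.667/EI and f₁₂ = f₂₁ = 2.333/EI.
Compatibility — zero rotation at each built-in end:
  4.667 M_A + 2.333 M_B = 1242
  2.333 M_A + 4.667 M_B = 1342
Solving the pair gives M_A = 163.1 kN·m and M_B = 206 kN·m (hogging).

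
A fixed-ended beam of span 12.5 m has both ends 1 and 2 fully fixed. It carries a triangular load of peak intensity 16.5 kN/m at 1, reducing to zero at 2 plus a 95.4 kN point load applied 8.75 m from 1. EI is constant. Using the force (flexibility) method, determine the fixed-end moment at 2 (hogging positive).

M_2 = 261.2 kN·m

Release both end moments; the primary structure is a simply-supported span 12 with redundants M_1 and M_2.
On the primary (simply-supported) span, the end slopes from the loading are:
  at 1: triangular load, peak 16.5: w₀L³/(45EI) = 716.1/EI
  at 2: triangular load, peak 16.5: 7w₀L³/(360EI) = 626.6/EI
  at 1: point load 95.4 at a = 8.75: Pab(L + b)/(6LEI) = 678.2/EI
  at 2: point load 95.4 at a = 8.75: Pab(L + a)/(6LEI) = 886.9/EI
  θ_10 = 1394/EI,  θ_20 = 1514/EI
Flexibility coefficients: a unit moment at one end gives L/(3EI) there and L/(6EI) at the far end, so f₁₁ = f₂₂ = 4.167/EI and f₁₂ = f₂₁ = 2.083/EI.
Compatibility — zero rotation at each built-in end:
  4.167 M_1 + 2.083 M_2 = 1394
  2.083 M_1 + 4.167 M_2 = 1514
Solving the pair gives M_1 = 204 kN·m and M_2 = 261.2 kN·m (hogging).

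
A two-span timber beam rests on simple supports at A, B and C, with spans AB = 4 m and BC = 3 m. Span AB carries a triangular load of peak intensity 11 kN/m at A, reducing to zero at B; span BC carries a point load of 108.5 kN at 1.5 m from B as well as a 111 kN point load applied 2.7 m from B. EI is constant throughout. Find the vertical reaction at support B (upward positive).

R_B = 95.48 kN

Insert a hinge at B; M_B is the redundant, and each span becomes simply supported.
End slopes at the hinge B, treating each span as simply supported:
  span AB: triangular load, peak 11: 7w₀L³/(360EI) = 13.69/EI
  span BC: point load 108.5 at a = 1.5: Pab(L + b)/(6LEI) = 61.03/EI
  span BC: point load 111 at a = 2.7: Pab(L + b)/(6LEI) = 16.48/EI
  relative rotation θ_0 = (13.69 + 77.51)/EI = 91.2/EI
A unit hogging moment at B produces rotation L₁/(3EI) + L₂/(3EI) = 2.333/EI.
Compatibility: M_B·(L₁+L₂)/(3EI) = θ_0, giving M_B = 39.09 kN·m (hogging).
Span AB, ΣM about A with M_B applied at B: R_B^{AB}·4 = 29.33 + 39.09, so R_B^{AB} = 17.11 kN and R_A = 22 − 17.11 = 4.895 kN.
Span BC, ΣM about C: R_B^{BC}·3 = 196.1 + 39.09, so R_B^{BC} = 78.38 kN and R_C = 219.5 − 78.38 = 141.1 kN.
R_B = 17.11 + 78.38 = 95.48 kN.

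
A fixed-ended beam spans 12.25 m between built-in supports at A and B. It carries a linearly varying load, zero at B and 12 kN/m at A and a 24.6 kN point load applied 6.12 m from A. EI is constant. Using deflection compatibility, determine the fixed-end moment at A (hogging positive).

Take the two fixed-end moments M_A, M_B as redundants; the released structure is the simple span AB.
End rotations of the released simple span under the applied load (×1/EI):
  at A: triangular load, peak 12: w₀L³/(45EI) = 490.2/EI
  at B: triangular load, peak 12: 7w₀L³/(360EI) = 428.9/EI
  at A: point load 24.6 at a = 6.12: Pab(L + b)/(6LEI) = 230.8/EI
  at B: point load 24.6 at a = 6.12: Pab(L + a)/(6LEI) = 230.7/EI
  θ_A0 = 721/EI,  θ_B0 = 659.6/EI
Flexibility coefficients: a unit moment at one end gives L/(3EI) there and L/(6EI) at the far end, so f₁₁ = f₂₂ = 4.083/EI and f₁₂ = f₂₁ = 2.042/EI.
Compatibility — zero rotation at each built-in end:
  4.083 M_A + 2.042 M_B = 721
  2.042 M_A + 4.083 M_B = 659.6
Solving the pair gives M_A = 127.7 kN·m and M_B = 97.66 kN·m (hogging).

M_A = 127.7 kN·m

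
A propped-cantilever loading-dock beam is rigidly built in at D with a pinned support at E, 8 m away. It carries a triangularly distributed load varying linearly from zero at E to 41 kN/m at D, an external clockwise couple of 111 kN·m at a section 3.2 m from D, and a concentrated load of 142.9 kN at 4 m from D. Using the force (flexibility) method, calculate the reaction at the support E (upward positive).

Choose R_E as the redundant. The primary structure is the cantilever fixed at D.
Deflection at E on the released cantilever, summing each load's contribution:
  triangular load, peak 41 at the fixed end: w₀L⁴/(30EI) = 5598/EI
  clockwise couple 111 at a = 3.2: M₀a(2L − a)/(2EI) = 2273/EI
  point load 142.9 at a = 4: Pa²(3L − a)/(6EI) = 7621/EI
  δ_0 = 15492/EI
Tip deflection under a unit load at E: L³/(3EI) = 170.7/EI.
The prop prevents deflection at E: R_E = δ_0/δ_{EE} = 15492/170.7 = 90.78 kN.

R_E = 90.78 kN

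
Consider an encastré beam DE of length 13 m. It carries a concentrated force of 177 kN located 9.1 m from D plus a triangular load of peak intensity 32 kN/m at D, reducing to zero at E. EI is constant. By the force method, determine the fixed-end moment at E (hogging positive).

Take the two fixed-end moments M_D, M_E as redundants; the released structure is the simple span DE.
End rotations of the released simple span under the applied load (×1/EI):
  at D: point load 177 at a = 9.1: Pab(L + b)/(6LEI) = 1361/EI
  at E: point load 177 at a = 9.1: Pab(L + a)/(6LEI) = 1780/EI
  at D: triangular load, peak 32: w₀L³/(45EI) = 1562/EI
  at E: triangular load, peak 32: 7w₀L³/(360EI) = 1367/EI
  θ_D0 = 2923/EI,  θ_E0 = 3147/EI
Flexibility coefficients: a unit moment at one end gives L/(3EI) there and L/(6EI) at the far end, so f₁₁ = f₂₂ = 4.333/EI and f₁₂ = f₂₁ = 2.167/EI.
Compatibility — zero rotation at each built-in end:
  4.333 M_D + 2.167 M_E = 2923
  2.167 M_D + 4.333 M_E = 3147
Solving the pair gives M_D = 415.4 kN·m and M_E = 518.5 kN·m (hogging).

M_E = 518.5 kN·m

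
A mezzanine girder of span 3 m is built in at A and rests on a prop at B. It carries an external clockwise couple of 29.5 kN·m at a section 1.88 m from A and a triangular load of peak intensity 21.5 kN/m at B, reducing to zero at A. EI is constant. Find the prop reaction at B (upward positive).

R_B = 30.43 kN

Release the roller at B. Primary structure: cantilever fixed at A.
Downward deflection at the released point B due to the loads:
  clockwise couple 29.5 at a = 1.88: M₀a(2L − a)/(2EI) = 114.2/EI
  triangular load, peak 21.5 at the free end: 11w₀L⁴/(120EI) = 159.6/EI
  δ_0 = 273.9/EI
Flexibility coefficient — unit upward force at B: δ_{BB} = L³/(3EI) = 9/EI.
Compatibility at B: δ_0 − R_B·δ_{BB} = 0, so R_B = 273.9/9 = 30.43 kN.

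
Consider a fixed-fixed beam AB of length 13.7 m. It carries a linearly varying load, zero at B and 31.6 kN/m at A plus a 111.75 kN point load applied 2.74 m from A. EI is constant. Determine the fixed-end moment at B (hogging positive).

Release both end moments; the primary structure is a simply-supported span AB with redundants M_A and M_B.
On the primary (simply-supported) span, the end slopes from the loading are:
  at A: triangular load, peak 31.6: w₀L³/(45EI) = 1806/EI
  at B: triangular load, peak 31.6: 7w₀L³/(360EI) = 1580/EI
  at A: point load 111.75 at a = 2.74: Pab(L + b)/(6LEI) = 1007/EI
  at B: point load 111.75 at a = 2.74: Pab(L + a)/(6LEI) = 671.2/EI
  θ_A0 = 2812/EI,  θ_B0 = 2251/EI
Flexibility coefficients: a unit moment at one end gives L/(3EI) there and L/(6EI) at the far end, so f₁₁ = f₂₂ = 4.567/EI and f₁₂ = f₂₁ = 2.283/EI.
Compatibility — zero rotation at each built-in end:
  4.567 M_A + 2.283 M_B = 2812
  2.283 M_A + 4.567 M_B = 2251
Solving the pair gives M_A = 492.5 kN·m and M_B = 246.7 kN·m (hogging).

M_B = 246.7 kN·m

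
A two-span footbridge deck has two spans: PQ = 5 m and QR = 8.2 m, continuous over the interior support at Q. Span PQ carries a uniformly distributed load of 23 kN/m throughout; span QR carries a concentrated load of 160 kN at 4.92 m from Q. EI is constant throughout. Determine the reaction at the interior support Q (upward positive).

R_Q = 174.3 kN

Release continuity at Q by inserting a hinge; the redundant is the internal moment M_Q. The primary structure is two simply-supported spans PQ and QR.
Discontinuity in slope at Q on the released structure — sum the simple-span end rotations:
  span PQ: UDL 23: wL³/(24EI) = 119.8/EI
  span QR: point load 160 at a = 4.92: Pab(L + b)/(6LEI) = 602.5/EI
  relative rotation θ_0 = (119.8 + 602.5)/EI = 722.3/EI
A unit hogging moment at Q produces rotation L₁/(3EI) + L₂/(3EI) = 4.4/EI.
Compatibility: M_Q·(L₁+L₂)/(3EI) = θ_0, giving M_Q = 164.2 kN·m (hogging).
Span PQ, ΣM about P with M_Q applied at Q: R_Q^{PQ}·5 = 287.5 + 164.2, so R_Q^{PQ} = 90.33 kN and R_P = 115 − 90.33 = 24.67 kN.
Span QR, ΣM about R: R_Q^{QR}·8.2 = 524.8 + 164.2, so R_Q^{QR} = 84.02 kN and R_R = 160 − 84.02 = 75.98 kN.
R_Q = 90.33 + 84.02 = 174.3 kN.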